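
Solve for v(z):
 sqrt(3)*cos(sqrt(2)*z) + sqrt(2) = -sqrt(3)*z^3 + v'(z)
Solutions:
 v(z) = C1 + sqrt(3)*z^4/4 + sqrt(2)*z + sqrt(6)*sin(sqrt(2)*z)/2


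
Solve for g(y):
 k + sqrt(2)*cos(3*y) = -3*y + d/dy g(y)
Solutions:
 g(y) = C1 + k*y + 3*y^2/2 + sqrt(2)*sin(3*y)/3


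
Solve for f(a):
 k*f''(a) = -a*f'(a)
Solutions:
 f(a) = C1 + C2*sqrt(k)*erf(sqrt(2)*a*sqrt(1/k)/2)


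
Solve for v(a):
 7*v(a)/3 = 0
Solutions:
 v(a) = 0


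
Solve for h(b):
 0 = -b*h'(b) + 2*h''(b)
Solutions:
 h(b) = C1 + C2*erfi(b/2)


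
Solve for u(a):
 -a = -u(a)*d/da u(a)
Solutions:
 u(a) = -sqrt(C1 + a^2)
 u(a) = sqrt(C1 + a^2)


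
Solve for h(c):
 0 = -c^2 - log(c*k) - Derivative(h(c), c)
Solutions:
 h(c) = C1 - c^3/3 - c*log(c*k) + c


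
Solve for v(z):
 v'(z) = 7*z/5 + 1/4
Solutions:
 v(z) = C1 + 7*z^2/10 + z/4


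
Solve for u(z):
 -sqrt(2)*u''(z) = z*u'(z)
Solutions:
 u(z) = C1 + C2*erf(2^(1/4)*z/2)


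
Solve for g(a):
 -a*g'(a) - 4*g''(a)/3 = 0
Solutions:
 g(a) = C1 + C2*erf(sqrt(6)*a/4)


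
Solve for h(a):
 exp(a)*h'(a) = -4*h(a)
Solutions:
 h(a) = C1*exp(4*exp(-a))


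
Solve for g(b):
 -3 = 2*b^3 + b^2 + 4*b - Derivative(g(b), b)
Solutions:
 g(b) = C1 + b^4/2 + b^3/3 + 2*b^2 + 3*b


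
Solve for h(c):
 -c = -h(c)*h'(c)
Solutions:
 h(c) = -sqrt(C1 + c^2)
 h(c) = sqrt(C1 + c^2)


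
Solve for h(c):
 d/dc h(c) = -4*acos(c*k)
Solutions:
 h(c) = C1 - 4*Piecewise((c*acos(c*k) - sqrt(-c^2*k^2 + 1)/k, Ne(k, 0)), (pi*c/2, True))


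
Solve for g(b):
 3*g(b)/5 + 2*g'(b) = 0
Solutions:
 g(b) = C1*exp(-3*b/10)


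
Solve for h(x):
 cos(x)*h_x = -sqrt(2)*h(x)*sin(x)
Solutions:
 h(x) = C1*cos(x)^(sqrt(2))


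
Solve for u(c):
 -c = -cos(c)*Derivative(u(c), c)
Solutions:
 u(c) = C1 + Integral(c/cos(c), c)


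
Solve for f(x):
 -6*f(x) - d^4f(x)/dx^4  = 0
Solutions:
 f(x) = (C1*sin(2^(3/4)*3^(1/4)*x/2) + C2*cos(2^(3/4)*3^(1/4)*x/2))*exp(-2^(3/4)*3^(1/4)*x/2) + (C3*sin(2^(3/4)*3^(1/4)*x/2) + C4*cos(2^(3/4)*3^(1/4)*x/2))*exp(2^(3/4)*3^(1/4)*x/2)


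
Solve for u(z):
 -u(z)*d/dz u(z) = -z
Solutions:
 u(z) = -sqrt(C1 + z^2)
 u(z) = sqrt(C1 + z^2)


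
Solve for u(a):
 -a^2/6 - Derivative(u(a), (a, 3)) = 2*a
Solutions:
 u(a) = C1 + C2*a + C3*a^2 - a^5/360 - a^4/12


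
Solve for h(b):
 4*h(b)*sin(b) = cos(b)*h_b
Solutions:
 h(b) = C1/cos(b)^4


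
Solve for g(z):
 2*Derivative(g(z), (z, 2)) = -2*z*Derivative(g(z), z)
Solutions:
 g(z) = C1 + C2*erf(sqrt(2)*z/2)


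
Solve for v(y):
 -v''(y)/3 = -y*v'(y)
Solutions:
 v(y) = C1 + C2*erfi(sqrt(6)*y/2)


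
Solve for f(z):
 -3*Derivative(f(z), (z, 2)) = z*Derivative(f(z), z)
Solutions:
 f(z) = C1 + C2*erf(sqrt(6)*z/6)


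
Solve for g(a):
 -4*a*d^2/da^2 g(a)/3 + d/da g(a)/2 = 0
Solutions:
 g(a) = C1 + C2*a^(11/8)


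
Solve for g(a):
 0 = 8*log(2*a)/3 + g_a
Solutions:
 g(a) = C1 - 8*a*log(a)/3 - 8*a*log(2)/3 + 8*a/3


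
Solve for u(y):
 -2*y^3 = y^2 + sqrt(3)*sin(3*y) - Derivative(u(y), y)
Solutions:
 u(y) = C1 + y^4/2 + y^3/3 - sqrt(3)*cos(3*y)/3


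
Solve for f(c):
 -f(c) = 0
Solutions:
 f(c) = 0


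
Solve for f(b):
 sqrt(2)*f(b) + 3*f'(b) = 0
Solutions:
 f(b) = C1*exp(-sqrt(2)*b/3)


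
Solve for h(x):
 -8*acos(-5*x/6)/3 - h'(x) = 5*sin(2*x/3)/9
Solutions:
 h(x) = C1 - 8*x*acos(-5*x/6)/3 - 8*sqrt(36 - 25*x^2)/15 + 5*cos(2*x/3)/6


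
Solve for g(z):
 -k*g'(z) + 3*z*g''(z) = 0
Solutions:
 g(z) = C1 + z^(re(k)/3 + 1)*(C2*sin(log(z)*Abs(im(k))/3) + C3*cos(log(z)*im(k)/3))


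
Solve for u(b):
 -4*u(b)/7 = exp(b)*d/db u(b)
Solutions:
 u(b) = C1*exp(4*exp(-b)/7)


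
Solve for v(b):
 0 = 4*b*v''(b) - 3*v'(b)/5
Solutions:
 v(b) = C1 + C2*b^(23/20)


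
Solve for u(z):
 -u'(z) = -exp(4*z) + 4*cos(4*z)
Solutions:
 u(z) = C1 + exp(4*z)/4 - sin(4*z)


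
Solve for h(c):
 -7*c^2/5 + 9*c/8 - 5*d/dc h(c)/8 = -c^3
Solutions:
 h(c) = C1 + 2*c^4/5 - 56*c^3/75 + 9*c^2/10


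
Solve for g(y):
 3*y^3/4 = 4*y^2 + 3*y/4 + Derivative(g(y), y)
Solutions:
 g(y) = C1 + 3*y^4/16 - 4*y^3/3 - 3*y^2/8


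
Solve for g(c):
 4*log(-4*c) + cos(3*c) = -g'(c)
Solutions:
 g(c) = C1 - 4*c*log(-c) - 8*c*log(2) + 4*c - sin(3*c)/3


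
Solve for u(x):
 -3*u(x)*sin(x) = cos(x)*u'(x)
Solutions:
 u(x) = C1*cos(x)^3


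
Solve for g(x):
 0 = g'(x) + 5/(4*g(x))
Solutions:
 g(x) = -sqrt(C1 - 10*x)/2
 g(x) = sqrt(C1 - 10*x)/2


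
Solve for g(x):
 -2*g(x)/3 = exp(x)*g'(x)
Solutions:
 g(x) = C1*exp(2*exp(-x)/3)


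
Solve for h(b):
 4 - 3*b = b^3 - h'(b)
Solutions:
 h(b) = C1 + b^4/4 + 3*b^2/2 - 4*b


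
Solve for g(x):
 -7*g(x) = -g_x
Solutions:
 g(x) = C1*exp(7*x)


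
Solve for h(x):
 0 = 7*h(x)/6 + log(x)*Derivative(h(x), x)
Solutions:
 h(x) = C1*exp(-7*li(x)/6)


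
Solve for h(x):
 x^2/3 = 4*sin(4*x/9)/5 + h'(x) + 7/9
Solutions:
 h(x) = C1 + x^3/9 - 7*x/9 + 9*cos(4*x/9)/5


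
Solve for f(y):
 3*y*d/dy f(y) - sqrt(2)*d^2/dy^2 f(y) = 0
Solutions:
 f(y) = C1 + C2*erfi(2^(1/4)*sqrt(3)*y/2)


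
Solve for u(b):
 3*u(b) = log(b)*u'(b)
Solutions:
 u(b) = C1*exp(3*li(b))


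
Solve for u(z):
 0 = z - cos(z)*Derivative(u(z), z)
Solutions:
 u(z) = C1 + Integral(z/cos(z), z)


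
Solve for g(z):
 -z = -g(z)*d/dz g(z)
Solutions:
 g(z) = -sqrt(C1 + z^2)
 g(z) = sqrt(C1 + z^2)


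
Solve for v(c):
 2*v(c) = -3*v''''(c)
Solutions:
 v(c) = (C1*sin(6^(3/4)*c/6) + C2*cos(6^(3/4)*c/6))*exp(-6^(3/4)*c/6) + (C3*sin(6^(3/4)*c/6) + C4*cos(6^(3/4)*c/6))*exp(6^(3/4)*c/6)


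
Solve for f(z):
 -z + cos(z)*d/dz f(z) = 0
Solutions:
 f(z) = C1 + Integral(z/cos(z), z)


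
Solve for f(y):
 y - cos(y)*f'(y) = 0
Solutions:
 f(y) = C1 + Integral(y/cos(y), y)


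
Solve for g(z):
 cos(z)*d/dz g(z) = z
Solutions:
 g(z) = C1 + Integral(z/cos(z), z)


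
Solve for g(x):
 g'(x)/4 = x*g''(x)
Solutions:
 g(x) = C1 + C2*x^(5/4)


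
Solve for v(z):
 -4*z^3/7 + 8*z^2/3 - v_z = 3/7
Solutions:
 v(z) = C1 - z^4/7 + 8*z^3/9 - 3*z/7


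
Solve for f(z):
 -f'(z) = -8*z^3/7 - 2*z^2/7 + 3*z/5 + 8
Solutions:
 f(z) = C1 + 2*z^4/7 + 2*z^3/21 - 3*z^2/10 - 8*z


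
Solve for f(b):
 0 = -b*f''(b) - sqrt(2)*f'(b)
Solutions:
 f(b) = C1 + C2*b^(1 - sqrt(2))


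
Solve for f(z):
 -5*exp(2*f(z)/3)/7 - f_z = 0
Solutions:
 f(z) = 3*log(-sqrt(-1/(C1 - 5*z))) - 3*log(2) + 3*log(42)/2
 f(z) = 3*log(-1/(C1 - 5*z))/2 - 3*log(2) + 3*log(42)/2


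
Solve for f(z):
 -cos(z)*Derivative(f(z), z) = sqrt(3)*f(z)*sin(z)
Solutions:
 f(z) = C1*cos(z)^(sqrt(3))


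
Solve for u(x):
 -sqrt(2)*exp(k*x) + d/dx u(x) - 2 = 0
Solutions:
 u(x) = C1 + 2*x + sqrt(2)*exp(k*x)/k


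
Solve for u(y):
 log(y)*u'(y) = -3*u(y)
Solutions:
 u(y) = C1*exp(-3*li(y))


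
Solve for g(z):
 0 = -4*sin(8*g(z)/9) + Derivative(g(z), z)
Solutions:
 -4*z + 9*log(cos(8*g(z)/9) - 1)/16 - 9*log(cos(8*g(z)/9) + 1)/16 = C1


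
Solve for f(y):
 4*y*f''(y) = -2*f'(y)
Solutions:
 f(y) = C1 + C2*sqrt(y)


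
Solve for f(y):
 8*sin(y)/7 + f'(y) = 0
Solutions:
 f(y) = C1 + 8*cos(y)/7


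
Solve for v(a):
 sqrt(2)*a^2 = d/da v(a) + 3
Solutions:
 v(a) = C1 + sqrt(2)*a^3/3 - 3*a


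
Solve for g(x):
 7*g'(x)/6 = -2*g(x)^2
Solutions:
 g(x) = 7/(C1 + 12*x)


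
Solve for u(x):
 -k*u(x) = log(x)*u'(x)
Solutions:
 u(x) = C1*exp(-k*li(x))


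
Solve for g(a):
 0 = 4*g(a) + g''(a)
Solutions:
 g(a) = C1*sin(2*a) + C2*cos(2*a)


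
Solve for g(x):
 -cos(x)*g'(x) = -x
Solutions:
 g(x) = C1 + Integral(x/cos(x), x)


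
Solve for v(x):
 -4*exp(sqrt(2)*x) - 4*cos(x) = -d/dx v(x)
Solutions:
 v(x) = C1 + 2*sqrt(2)*exp(sqrt(2)*x) + 4*sin(x)


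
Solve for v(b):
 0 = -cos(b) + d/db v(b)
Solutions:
 v(b) = C1 + sin(b)


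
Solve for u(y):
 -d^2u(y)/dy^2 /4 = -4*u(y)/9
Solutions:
 u(y) = C1*exp(-4*y/3) + C2*exp(4*y/3)


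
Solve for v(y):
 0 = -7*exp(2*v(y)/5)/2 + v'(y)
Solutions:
 v(y) = 5*log(-sqrt(-1/(C1 + 7*y))) + 5*log(5)/2
 v(y) = 5*log(-1/(C1 + 7*y))/2 + 5*log(5)/2


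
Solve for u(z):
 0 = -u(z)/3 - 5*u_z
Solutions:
 u(z) = C1*exp(-z/15)


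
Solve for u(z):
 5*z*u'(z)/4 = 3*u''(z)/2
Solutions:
 u(z) = C1 + C2*erfi(sqrt(15)*z/6)


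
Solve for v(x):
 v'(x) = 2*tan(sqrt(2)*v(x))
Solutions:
 v(x) = sqrt(2)*(pi - asin(C1*exp(2*sqrt(2)*x)))/2
 v(x) = sqrt(2)*asin(C1*exp(2*sqrt(2)*x))/2


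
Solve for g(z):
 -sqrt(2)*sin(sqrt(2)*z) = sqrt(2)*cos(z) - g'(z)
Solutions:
 g(z) = C1 + sqrt(2)*sin(z) - cos(sqrt(2)*z)


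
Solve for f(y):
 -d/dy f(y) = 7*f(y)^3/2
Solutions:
 f(y) = -sqrt(-1/(C1 - 7*y))
 f(y) = sqrt(-1/(C1 - 7*y))


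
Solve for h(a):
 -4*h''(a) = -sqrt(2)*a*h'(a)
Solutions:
 h(a) = C1 + C2*erfi(2^(3/4)*a/4)


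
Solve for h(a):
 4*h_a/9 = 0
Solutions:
 h(a) = C1


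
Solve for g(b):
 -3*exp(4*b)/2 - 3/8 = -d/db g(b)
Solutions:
 g(b) = C1 + 3*b/8 + 3*exp(4*b)/8


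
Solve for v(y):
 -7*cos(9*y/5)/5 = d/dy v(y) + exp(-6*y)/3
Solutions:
 v(y) = C1 - 7*sin(9*y/5)/9 + exp(-6*y)/18


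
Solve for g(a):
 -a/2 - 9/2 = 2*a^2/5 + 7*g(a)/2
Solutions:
 g(a) = -4*a^2/35 - a/7 - 9/7


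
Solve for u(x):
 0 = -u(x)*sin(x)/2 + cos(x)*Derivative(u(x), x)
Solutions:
 u(x) = C1/sqrt(cos(x))


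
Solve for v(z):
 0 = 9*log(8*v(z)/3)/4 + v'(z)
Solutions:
 4*Integral(1/(log(_y) - log(3) + 3*log(2)), (_y, v(z)))/9 = C1 - z


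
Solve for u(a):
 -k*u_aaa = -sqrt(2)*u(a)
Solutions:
 u(a) = C1*exp(2^(1/6)*a*(1/k)^(1/3)) + C2*exp(2^(1/6)*a*(-1 + sqrt(3)*I)*(1/k)^(1/3)/2) + C3*exp(-2^(1/6)*a*(1 + sqrt(3)*I)*(1/k)^(1/3)/2)


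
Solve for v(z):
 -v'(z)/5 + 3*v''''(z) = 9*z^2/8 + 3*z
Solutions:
 v(z) = C1 + C4*exp(15^(2/3)*z/15) - 15*z^3/8 - 15*z^2/2 + (C2*sin(3^(1/6)*5^(2/3)*z/10) + C3*cos(3^(1/6)*5^(2/3)*z/10))*exp(-15^(2/3)*z/30)


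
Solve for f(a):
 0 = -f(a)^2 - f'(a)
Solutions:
 f(a) = 1/(C1 + a)


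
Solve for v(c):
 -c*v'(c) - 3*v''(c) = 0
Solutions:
 v(c) = C1 + C2*erf(sqrt(6)*c/6)


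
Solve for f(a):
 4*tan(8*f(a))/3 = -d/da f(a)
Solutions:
 f(a) = -asin(C1*exp(-32*a/3))/8 + pi/8
 f(a) = asin(C1*exp(-32*a/3))/8


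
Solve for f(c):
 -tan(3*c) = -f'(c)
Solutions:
 f(c) = C1 - log(cos(3*c))/3


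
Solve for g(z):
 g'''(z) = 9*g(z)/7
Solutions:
 g(z) = C3*exp(21^(2/3)*z/7) + (C1*sin(3*3^(1/6)*7^(2/3)*z/14) + C2*cos(3*3^(1/6)*7^(2/3)*z/14))*exp(-21^(2/3)*z/14)


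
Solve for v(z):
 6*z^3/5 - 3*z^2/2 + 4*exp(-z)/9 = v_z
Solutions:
 v(z) = C1 + 3*z^4/10 - z^3/2 - 4*exp(-z)/9


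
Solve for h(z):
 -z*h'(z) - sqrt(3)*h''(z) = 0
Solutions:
 h(z) = C1 + C2*erf(sqrt(2)*3^(3/4)*z/6)


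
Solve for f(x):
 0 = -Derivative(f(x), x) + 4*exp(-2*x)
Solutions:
 f(x) = C1 - 2*exp(-2*x)


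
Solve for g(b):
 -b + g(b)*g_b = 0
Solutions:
 g(b) = -sqrt(C1 + b^2)
 g(b) = sqrt(C1 + b^2)


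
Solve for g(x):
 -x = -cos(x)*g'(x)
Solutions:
 g(x) = C1 + Integral(x/cos(x), x)


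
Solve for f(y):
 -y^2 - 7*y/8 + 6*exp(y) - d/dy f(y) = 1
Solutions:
 f(y) = C1 - y^3/3 - 7*y^2/16 - y + 6*exp(y)


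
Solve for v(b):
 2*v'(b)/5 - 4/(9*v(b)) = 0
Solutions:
 v(b) = -sqrt(C1 + 20*b)/3
 v(b) = sqrt(C1 + 20*b)/3


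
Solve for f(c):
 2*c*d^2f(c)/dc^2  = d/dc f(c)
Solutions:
 f(c) = C1 + C2*c^(3/2)


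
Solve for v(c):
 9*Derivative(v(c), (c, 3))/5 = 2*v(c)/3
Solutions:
 v(c) = C3*exp(10^(1/3)*c/3) + (C1*sin(10^(1/3)*sqrt(3)*c/6) + C2*cos(10^(1/3)*sqrt(3)*c/6))*exp(-10^(1/3)*c/6)


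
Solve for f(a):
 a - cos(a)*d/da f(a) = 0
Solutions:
 f(a) = C1 + Integral(a/cos(a), a)


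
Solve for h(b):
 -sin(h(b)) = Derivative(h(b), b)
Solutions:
 h(b) = -acos((-C1 - exp(2*b))/(C1 - exp(2*b))) + 2*pi
 h(b) = acos((-C1 - exp(2*b))/(C1 - exp(2*b)))


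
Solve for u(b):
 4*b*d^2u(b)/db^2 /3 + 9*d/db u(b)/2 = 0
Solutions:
 u(b) = C1 + C2/b^(19/8)


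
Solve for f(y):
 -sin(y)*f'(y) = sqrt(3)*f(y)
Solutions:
 f(y) = C1*(cos(y) + 1)^(sqrt(3)/2)/(cos(y) - 1)^(sqrt(3)/2)


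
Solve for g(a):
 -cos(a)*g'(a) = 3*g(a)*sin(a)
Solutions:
 g(a) = C1*cos(a)^3


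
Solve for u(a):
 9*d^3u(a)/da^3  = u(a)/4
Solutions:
 u(a) = C3*exp(6^(1/3)*a/6) + (C1*sin(2^(1/3)*3^(5/6)*a/12) + C2*cos(2^(1/3)*3^(5/6)*a/12))*exp(-6^(1/3)*a/12)


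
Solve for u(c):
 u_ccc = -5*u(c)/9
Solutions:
 u(c) = C3*exp(-15^(1/3)*c/3) + (C1*sin(3^(5/6)*5^(1/3)*c/6) + C2*cos(3^(5/6)*5^(1/3)*c/6))*exp(15^(1/3)*c/6)


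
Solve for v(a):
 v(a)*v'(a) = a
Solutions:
 v(a) = -sqrt(C1 + a^2)
 v(a) = sqrt(C1 + a^2)


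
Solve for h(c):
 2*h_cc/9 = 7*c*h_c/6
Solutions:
 h(c) = C1 + C2*erfi(sqrt(42)*c/4)


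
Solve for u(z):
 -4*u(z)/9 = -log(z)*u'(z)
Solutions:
 u(z) = C1*exp(4*li(z)/9)


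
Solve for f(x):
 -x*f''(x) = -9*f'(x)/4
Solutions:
 f(x) = C1 + C2*x^(13/4)


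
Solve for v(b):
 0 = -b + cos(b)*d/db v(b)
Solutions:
 v(b) = C1 + Integral(b/cos(b), b)


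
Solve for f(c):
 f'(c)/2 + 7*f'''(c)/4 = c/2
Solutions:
 f(c) = C1 + C2*sin(sqrt(14)*c/7) + C3*cos(sqrt(14)*c/7) + c^2/2


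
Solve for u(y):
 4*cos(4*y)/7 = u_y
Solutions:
 u(y) = C1 + sin(4*y)/7


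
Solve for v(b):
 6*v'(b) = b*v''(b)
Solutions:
 v(b) = C1 + C2*b^7


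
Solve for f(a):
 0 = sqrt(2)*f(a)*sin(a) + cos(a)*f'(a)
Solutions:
 f(a) = C1*cos(a)^(sqrt(2))


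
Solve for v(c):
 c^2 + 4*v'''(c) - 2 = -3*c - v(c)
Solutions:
 v(c) = C3*exp(-2^(1/3)*c/2) - c^2 - 3*c + (C1*sin(2^(1/3)*sqrt(3)*c/4) + C2*cos(2^(1/3)*sqrt(3)*c/4))*exp(2^(1/3)*c/4) + 2


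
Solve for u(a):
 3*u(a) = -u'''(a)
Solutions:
 u(a) = C3*exp(-3^(1/3)*a) + (C1*sin(3^(5/6)*a/2) + C2*cos(3^(5/6)*a/2))*exp(3^(1/3)*a/2)


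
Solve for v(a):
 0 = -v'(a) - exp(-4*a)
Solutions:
 v(a) = C1 + exp(-4*a)/4


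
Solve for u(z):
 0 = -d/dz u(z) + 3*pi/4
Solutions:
 u(z) = C1 + 3*pi*z/4


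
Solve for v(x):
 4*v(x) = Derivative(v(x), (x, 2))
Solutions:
 v(x) = C1*exp(-2*x) + C2*exp(2*x)


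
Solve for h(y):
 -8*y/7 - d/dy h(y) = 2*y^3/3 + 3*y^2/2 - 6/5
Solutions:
 h(y) = C1 - y^4/6 - y^3/2 - 4*y^2/7 + 6*y/5


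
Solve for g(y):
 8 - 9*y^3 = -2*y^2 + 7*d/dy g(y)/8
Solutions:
 g(y) = C1 - 18*y^4/7 + 16*y^3/21 + 64*y/7


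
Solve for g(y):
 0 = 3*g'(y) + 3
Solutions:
 g(y) = C1 - y


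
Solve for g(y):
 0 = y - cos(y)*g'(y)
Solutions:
 g(y) = C1 + Integral(y/cos(y), y)


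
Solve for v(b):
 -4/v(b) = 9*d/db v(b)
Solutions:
 v(b) = -sqrt(C1 - 8*b)/3
 v(b) = sqrt(C1 - 8*b)/3


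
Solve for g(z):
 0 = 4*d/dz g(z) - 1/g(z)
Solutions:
 g(z) = -sqrt(C1 + 2*z)/2
 g(z) = sqrt(C1 + 2*z)/2


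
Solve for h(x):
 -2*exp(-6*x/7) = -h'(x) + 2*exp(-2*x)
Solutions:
 h(x) = C1 - exp(-2*x) - 7*exp(-6*x/7)/3


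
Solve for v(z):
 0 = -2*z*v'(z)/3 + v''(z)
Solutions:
 v(z) = C1 + C2*erfi(sqrt(3)*z/3)


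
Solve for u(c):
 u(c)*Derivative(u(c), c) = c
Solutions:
 u(c) = -sqrt(C1 + c^2)
 u(c) = sqrt(C1 + c^2)


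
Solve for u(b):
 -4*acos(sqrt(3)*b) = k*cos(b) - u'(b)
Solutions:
 u(b) = C1 + 4*b*acos(sqrt(3)*b) + k*sin(b) - 4*sqrt(3)*sqrt(1 - 3*b^2)/3


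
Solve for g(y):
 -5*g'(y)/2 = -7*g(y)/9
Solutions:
 g(y) = C1*exp(14*y/45)


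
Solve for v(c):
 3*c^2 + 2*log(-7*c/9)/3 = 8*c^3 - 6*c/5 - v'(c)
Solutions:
 v(c) = C1 + 2*c^4 - c^3 - 3*c^2/5 - 2*c*log(-c)/3 + c*(-log(7) + 2/3 + log(21)/3 + log(3))


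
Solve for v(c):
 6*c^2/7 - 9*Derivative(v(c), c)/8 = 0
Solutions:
 v(c) = C1 + 16*c^3/63


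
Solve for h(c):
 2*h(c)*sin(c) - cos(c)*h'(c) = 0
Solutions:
 h(c) = C1/cos(c)^2


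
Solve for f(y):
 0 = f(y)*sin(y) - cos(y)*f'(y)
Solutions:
 f(y) = C1/cos(y)


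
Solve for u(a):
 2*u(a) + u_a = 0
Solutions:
 u(a) = C1*exp(-2*a)


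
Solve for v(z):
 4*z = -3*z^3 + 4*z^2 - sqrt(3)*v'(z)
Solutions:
 v(z) = C1 - sqrt(3)*z^4/4 + 4*sqrt(3)*z^3/9 - 2*sqrt(3)*z^2/3


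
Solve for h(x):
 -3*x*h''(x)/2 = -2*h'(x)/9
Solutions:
 h(x) = C1 + C2*x^(31/27)


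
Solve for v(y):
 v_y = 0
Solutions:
 v(y) = C1


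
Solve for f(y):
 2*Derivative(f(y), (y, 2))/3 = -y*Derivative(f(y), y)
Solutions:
 f(y) = C1 + C2*erf(sqrt(3)*y/2)


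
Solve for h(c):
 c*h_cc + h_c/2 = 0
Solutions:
 h(c) = C1 + C2*sqrt(c)


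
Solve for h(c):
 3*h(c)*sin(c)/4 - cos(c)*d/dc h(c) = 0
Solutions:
 h(c) = C1/cos(c)^(3/4)


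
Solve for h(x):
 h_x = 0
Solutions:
 h(x) = C1


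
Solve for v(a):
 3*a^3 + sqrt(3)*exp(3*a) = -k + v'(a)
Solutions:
 v(a) = C1 + 3*a^4/4 + a*k + sqrt(3)*exp(3*a)/3


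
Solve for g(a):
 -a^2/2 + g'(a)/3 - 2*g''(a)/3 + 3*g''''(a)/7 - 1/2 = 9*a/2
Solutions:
 g(a) = C1 + C2*exp(a*(4*18^(1/3)*7^(2/3)/(sqrt(57) + 27)^(1/3) + 84^(1/3)*(sqrt(57) + 27)^(1/3))/36)*sin(3^(1/6)*a*(-28^(1/3)*3^(2/3)*(sqrt(57) + 27)^(1/3) + 12*2^(1/3)*7^(2/3)/(sqrt(57) + 27)^(1/3))/36) + C3*exp(a*(4*18^(1/3)*7^(2/3)/(sqrt(57) + 27)^(1/3) + 84^(1/3)*(sqrt(57) + 27)^(1/3))/36)*cos(3^(1/6)*a*(-28^(1/3)*3^(2/3)*(sqrt(57) + 27)^(1/3) + 12*2^(1/3)*7^(2/3)/(sqrt(57) + 27)^(1/3))/36) + C4*exp(-a*(4*18^(1/3)*7^(2/3)/(sqrt(57) + 27)^(1/3) + 84^(1/3)*(sqrt(57) + 27)^(1/3))/18) + a^3/2 + 39*a^2/4 + 81*a/2


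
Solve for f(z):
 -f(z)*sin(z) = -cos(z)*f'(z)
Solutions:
 f(z) = C1/cos(z)


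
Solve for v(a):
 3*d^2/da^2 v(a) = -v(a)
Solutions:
 v(a) = C1*sin(sqrt(3)*a/3) + C2*cos(sqrt(3)*a/3)


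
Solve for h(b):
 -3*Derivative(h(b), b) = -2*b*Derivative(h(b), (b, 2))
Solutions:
 h(b) = C1 + C2*b^(5/2)


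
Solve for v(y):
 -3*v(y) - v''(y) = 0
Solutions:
 v(y) = C1*sin(sqrt(3)*y) + C2*cos(sqrt(3)*y)


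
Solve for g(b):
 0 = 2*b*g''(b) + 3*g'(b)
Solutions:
 g(b) = C1 + C2/sqrt(b)


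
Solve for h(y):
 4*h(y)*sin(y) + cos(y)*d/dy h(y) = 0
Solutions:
 h(y) = C1*cos(y)^4


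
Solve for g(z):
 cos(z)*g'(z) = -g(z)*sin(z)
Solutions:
 g(z) = C1*cos(z)


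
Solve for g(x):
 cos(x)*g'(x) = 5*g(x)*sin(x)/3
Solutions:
 g(x) = C1/cos(x)^(5/3)


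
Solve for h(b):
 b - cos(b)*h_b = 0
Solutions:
 h(b) = C1 + Integral(b/cos(b), b)


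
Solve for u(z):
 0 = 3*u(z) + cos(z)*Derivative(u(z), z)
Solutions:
 u(z) = C1*(sin(z) - 1)^(3/2)/(sin(z) + 1)^(3/2)


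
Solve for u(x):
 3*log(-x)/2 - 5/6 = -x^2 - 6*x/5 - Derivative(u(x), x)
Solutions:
 u(x) = C1 - x^3/3 - 3*x^2/5 - 3*x*log(-x)/2 + 7*x/3


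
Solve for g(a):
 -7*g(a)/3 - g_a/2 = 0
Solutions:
 g(a) = C1*exp(-14*a/3)


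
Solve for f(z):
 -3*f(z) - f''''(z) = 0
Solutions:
 f(z) = (C1*sin(sqrt(2)*3^(1/4)*z/2) + C2*cos(sqrt(2)*3^(1/4)*z/2))*exp(-sqrt(2)*3^(1/4)*z/2) + (C3*sin(sqrt(2)*3^(1/4)*z/2) + C4*cos(sqrt(2)*3^(1/4)*z/2))*exp(sqrt(2)*3^(1/4)*z/2)


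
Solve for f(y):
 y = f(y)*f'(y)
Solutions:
 f(y) = -sqrt(C1 + y^2)
 f(y) = sqrt(C1 + y^2)


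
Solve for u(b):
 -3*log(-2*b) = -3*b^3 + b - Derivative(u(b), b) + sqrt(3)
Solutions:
 u(b) = C1 - 3*b^4/4 + b^2/2 + 3*b*log(-b) + b*(-3 + sqrt(3) + 3*log(2))


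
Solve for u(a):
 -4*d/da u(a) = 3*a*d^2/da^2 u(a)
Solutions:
 u(a) = C1 + C2/a^(1/3)


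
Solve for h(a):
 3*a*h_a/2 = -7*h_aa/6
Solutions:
 h(a) = C1 + C2*erf(3*sqrt(14)*a/14)


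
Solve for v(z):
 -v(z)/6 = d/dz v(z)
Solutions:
 v(z) = C1*exp(-z/6)


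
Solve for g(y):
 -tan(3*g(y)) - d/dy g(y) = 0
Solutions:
 g(y) = -asin(C1*exp(-3*y))/3 + pi/3
 g(y) = asin(C1*exp(-3*y))/3


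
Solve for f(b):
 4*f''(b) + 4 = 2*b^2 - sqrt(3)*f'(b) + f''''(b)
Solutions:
 f(b) = C1 + C2*exp(-sqrt(3)*b) + C3*exp(b*(sqrt(3) + sqrt(7))/2) + C4*exp(b*(-sqrt(7) + sqrt(3))/2) + 2*sqrt(3)*b^3/9 - 8*b^2/3 + 52*sqrt(3)*b/9


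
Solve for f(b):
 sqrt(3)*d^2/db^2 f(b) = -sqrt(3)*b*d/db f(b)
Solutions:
 f(b) = C1 + C2*erf(sqrt(2)*b/2)


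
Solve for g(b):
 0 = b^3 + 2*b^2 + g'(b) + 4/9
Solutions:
 g(b) = C1 - b^4/4 - 2*b^3/3 - 4*b/9


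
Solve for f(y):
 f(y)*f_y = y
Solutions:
 f(y) = -sqrt(C1 + y^2)
 f(y) = sqrt(C1 + y^2)


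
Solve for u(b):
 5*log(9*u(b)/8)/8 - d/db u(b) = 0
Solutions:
 8*Integral(1/(-log(_y) - 2*log(3) + 3*log(2)), (_y, u(b)))/5 = C1 - b


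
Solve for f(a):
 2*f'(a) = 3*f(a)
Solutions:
 f(a) = C1*exp(3*a/2)


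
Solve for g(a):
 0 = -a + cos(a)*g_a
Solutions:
 g(a) = C1 + Integral(a/cos(a), a)


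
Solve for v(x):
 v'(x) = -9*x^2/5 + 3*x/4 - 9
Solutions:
 v(x) = C1 - 3*x^3/5 + 3*x^2/8 - 9*x


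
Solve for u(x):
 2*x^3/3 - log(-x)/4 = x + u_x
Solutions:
 u(x) = C1 + x^4/6 - x^2/2 - x*log(-x)/4 + x/4


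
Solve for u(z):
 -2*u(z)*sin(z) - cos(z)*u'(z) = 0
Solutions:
 u(z) = C1*cos(z)^2


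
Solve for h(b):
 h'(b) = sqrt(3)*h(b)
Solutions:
 h(b) = C1*exp(sqrt(3)*b)


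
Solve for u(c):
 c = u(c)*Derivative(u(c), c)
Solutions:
 u(c) = -sqrt(C1 + c^2)
 u(c) = sqrt(C1 + c^2)


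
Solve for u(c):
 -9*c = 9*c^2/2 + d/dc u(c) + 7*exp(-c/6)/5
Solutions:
 u(c) = C1 - 3*c^3/2 - 9*c^2/2 + 42*exp(-c/6)/5


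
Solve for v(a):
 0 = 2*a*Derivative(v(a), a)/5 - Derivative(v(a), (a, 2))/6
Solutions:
 v(a) = C1 + C2*erfi(sqrt(30)*a/5)


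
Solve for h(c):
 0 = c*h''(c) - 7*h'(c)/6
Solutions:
 h(c) = C1 + C2*c^(13/6)


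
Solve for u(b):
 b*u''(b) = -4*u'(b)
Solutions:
 u(b) = C1 + C2/b^3


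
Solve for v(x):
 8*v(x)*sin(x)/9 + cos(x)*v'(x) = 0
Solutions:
 v(x) = C1*cos(x)^(8/9)


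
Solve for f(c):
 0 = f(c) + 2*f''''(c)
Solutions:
 f(c) = (C1*sin(2^(1/4)*c/2) + C2*cos(2^(1/4)*c/2))*exp(-2^(1/4)*c/2) + (C3*sin(2^(1/4)*c/2) + C4*cos(2^(1/4)*c/2))*exp(2^(1/4)*c/2)


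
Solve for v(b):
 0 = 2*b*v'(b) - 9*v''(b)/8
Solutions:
 v(b) = C1 + C2*erfi(2*sqrt(2)*b/3)


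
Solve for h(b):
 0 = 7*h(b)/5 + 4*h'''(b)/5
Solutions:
 h(b) = C3*exp(-14^(1/3)*b/2) + (C1*sin(14^(1/3)*sqrt(3)*b/4) + C2*cos(14^(1/3)*sqrt(3)*b/4))*exp(14^(1/3)*b/4)


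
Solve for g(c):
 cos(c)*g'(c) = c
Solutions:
 g(c) = C1 + Integral(c/cos(c), c)


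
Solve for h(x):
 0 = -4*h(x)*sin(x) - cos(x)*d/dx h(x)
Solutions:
 h(x) = C1*cos(x)^4


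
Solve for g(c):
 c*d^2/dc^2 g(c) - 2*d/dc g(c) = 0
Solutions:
 g(c) = C1 + C2*c^3


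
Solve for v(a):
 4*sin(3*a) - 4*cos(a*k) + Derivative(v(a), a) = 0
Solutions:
 v(a) = C1 + 4*cos(3*a)/3 + 4*sin(a*k)/k


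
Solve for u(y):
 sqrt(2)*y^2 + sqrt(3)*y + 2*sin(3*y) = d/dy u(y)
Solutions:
 u(y) = C1 + sqrt(2)*y^3/3 + sqrt(3)*y^2/2 - 2*cos(3*y)/3


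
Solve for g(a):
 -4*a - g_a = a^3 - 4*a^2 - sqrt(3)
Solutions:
 g(a) = C1 - a^4/4 + 4*a^3/3 - 2*a^2 + sqrt(3)*a


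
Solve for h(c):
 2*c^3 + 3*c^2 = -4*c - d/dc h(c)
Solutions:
 h(c) = C1 - c^4/2 - c^3 - 2*c^2


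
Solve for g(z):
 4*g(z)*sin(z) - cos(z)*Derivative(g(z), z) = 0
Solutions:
 g(z) = C1/cos(z)^4


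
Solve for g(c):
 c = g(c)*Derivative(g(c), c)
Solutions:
 g(c) = -sqrt(C1 + c^2)
 g(c) = sqrt(C1 + c^2)


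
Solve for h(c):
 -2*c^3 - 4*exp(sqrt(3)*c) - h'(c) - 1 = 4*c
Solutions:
 h(c) = C1 - c^4/2 - 2*c^2 - c - 4*sqrt(3)*exp(sqrt(3)*c)/3


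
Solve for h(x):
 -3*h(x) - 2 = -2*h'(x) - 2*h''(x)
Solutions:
 h(x) = C1*exp(x*(-1 + sqrt(7))/2) + C2*exp(-x*(1 + sqrt(7))/2) - 2/3


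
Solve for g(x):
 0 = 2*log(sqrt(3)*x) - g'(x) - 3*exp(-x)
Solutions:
 g(x) = C1 + 2*x*log(x) + x*(-2 + log(3)) + 3*exp(-x)


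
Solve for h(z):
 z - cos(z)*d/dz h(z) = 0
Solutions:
 h(z) = C1 + Integral(z/cos(z), z)


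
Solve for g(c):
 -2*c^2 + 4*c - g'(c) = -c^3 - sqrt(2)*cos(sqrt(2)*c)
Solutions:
 g(c) = C1 + c^4/4 - 2*c^3/3 + 2*c^2 + sin(sqrt(2)*c)


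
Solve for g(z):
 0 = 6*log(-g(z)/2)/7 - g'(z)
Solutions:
 -7*Integral(1/(log(-_y) - log(2)), (_y, g(z)))/6 = C1 - z


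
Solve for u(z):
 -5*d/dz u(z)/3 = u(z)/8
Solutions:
 u(z) = C1*exp(-3*z/40)


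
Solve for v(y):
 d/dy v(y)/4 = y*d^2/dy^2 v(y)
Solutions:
 v(y) = C1 + C2*y^(5/4)


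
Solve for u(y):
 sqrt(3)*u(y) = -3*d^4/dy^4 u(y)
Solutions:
 u(y) = (C1*sin(sqrt(2)*3^(7/8)*y/6) + C2*cos(sqrt(2)*3^(7/8)*y/6))*exp(-sqrt(2)*3^(7/8)*y/6) + (C3*sin(sqrt(2)*3^(7/8)*y/6) + C4*cos(sqrt(2)*3^(7/8)*y/6))*exp(sqrt(2)*3^(7/8)*y/6)


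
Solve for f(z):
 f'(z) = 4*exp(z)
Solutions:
 f(z) = C1 + 4*exp(z)


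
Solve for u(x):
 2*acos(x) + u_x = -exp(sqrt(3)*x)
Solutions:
 u(x) = C1 - 2*x*acos(x) + 2*sqrt(1 - x^2) - sqrt(3)*exp(sqrt(3)*x)/3


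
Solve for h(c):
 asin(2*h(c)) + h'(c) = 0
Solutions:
 Integral(1/asin(2*_y), (_y, h(c))) = C1 - c


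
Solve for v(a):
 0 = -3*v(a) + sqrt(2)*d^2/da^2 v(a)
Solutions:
 v(a) = C1*exp(-2^(3/4)*sqrt(3)*a/2) + C2*exp(2^(3/4)*sqrt(3)*a/2)


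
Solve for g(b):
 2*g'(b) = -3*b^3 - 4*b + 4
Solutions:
 g(b) = C1 - 3*b^4/8 - b^2 + 2*b


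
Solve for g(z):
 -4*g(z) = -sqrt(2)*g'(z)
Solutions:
 g(z) = C1*exp(2*sqrt(2)*z)


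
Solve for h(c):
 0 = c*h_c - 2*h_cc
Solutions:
 h(c) = C1 + C2*erfi(c/2)


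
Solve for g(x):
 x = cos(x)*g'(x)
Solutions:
 g(x) = C1 + Integral(x/cos(x), x)


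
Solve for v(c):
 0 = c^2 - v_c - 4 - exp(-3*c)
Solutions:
 v(c) = C1 + c^3/3 - 4*c + exp(-3*c)/3


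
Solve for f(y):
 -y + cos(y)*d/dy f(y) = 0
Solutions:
 f(y) = C1 + Integral(y/cos(y), y)


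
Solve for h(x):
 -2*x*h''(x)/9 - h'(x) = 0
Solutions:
 h(x) = C1 + C2/x^(7/2)


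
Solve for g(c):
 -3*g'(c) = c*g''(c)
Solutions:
 g(c) = C1 + C2/c^2


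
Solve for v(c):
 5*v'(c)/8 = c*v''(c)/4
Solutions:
 v(c) = C1 + C2*c^(7/2)


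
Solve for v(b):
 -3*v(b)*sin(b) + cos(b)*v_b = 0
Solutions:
 v(b) = C1/cos(b)^3


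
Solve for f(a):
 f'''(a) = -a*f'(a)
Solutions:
 f(a) = C1 + Integral(C2*airyai(-a) + C3*airybi(-a), a)


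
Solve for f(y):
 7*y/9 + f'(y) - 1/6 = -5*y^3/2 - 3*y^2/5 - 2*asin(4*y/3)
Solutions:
 f(y) = C1 - 5*y^4/8 - y^3/5 - 7*y^2/18 - 2*y*asin(4*y/3) + y/6 - sqrt(9 - 16*y^2)/2


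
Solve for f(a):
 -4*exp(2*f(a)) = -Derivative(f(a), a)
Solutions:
 f(a) = log(-sqrt(-1/(C1 + 4*a))) - log(2)/2
 f(a) = log(-1/(C1 + 4*a))/2 - log(2)/2


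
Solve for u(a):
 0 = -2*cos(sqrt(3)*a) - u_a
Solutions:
 u(a) = C1 - 2*sqrt(3)*sin(sqrt(3)*a)/3


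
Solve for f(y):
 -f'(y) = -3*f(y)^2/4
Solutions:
 f(y) = -4/(C1 + 3*y)


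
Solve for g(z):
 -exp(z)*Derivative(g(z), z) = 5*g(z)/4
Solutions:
 g(z) = C1*exp(5*exp(-z)/4)


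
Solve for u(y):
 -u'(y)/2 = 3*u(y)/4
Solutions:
 u(y) = C1*exp(-3*y/2)


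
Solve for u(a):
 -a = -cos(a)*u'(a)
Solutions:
 u(a) = C1 + Integral(a/cos(a), a)


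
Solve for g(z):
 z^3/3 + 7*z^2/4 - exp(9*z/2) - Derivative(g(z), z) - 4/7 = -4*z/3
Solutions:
 g(z) = C1 + z^4/12 + 7*z^3/12 + 2*z^2/3 - 4*z/7 - 2*exp(9*z/2)/9


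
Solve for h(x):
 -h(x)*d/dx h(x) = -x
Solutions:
 h(x) = -sqrt(C1 + x^2)
 h(x) = sqrt(C1 + x^2)


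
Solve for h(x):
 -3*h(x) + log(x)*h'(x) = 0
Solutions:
 h(x) = C1*exp(3*li(x))


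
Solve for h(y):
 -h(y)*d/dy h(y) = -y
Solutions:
 h(y) = -sqrt(C1 + y^2)
 h(y) = sqrt(C1 + y^2)


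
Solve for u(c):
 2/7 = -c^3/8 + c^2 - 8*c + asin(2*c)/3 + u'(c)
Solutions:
 u(c) = C1 + c^4/32 - c^3/3 + 4*c^2 - c*asin(2*c)/3 + 2*c/7 - sqrt(1 - 4*c^2)/6


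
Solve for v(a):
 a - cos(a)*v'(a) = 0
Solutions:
 v(a) = C1 + Integral(a/cos(a), a)


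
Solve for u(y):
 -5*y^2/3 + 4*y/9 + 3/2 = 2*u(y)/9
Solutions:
 u(y) = -15*y^2/2 + 2*y + 27/4


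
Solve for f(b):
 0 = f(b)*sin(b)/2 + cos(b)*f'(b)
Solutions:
 f(b) = C1*sqrt(cos(b))


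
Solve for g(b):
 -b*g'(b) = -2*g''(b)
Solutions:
 g(b) = C1 + C2*erfi(b/2)


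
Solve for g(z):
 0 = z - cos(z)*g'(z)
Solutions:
 g(z) = C1 + Integral(z/cos(z), z)


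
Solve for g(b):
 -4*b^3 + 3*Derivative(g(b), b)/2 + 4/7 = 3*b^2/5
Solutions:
 g(b) = C1 + 2*b^4/3 + 2*b^3/15 - 8*b/21


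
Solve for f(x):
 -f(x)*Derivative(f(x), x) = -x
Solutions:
 f(x) = -sqrt(C1 + x^2)
 f(x) = sqrt(C1 + x^2)


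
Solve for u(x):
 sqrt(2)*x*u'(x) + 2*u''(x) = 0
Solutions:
 u(x) = C1 + C2*erf(2^(1/4)*x/2)


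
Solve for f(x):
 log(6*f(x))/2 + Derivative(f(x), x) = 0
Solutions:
 2*Integral(1/(log(_y) + log(6)), (_y, f(x))) = C1 - x


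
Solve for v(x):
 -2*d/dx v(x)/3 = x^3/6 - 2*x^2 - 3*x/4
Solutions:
 v(x) = C1 - x^4/16 + x^3 + 9*x^2/16


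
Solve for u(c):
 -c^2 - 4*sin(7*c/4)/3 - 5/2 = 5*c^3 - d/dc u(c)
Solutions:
 u(c) = C1 + 5*c^4/4 + c^3/3 + 5*c/2 - 16*cos(7*c/4)/21


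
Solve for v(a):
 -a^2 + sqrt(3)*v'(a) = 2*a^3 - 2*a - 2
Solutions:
 v(a) = C1 + sqrt(3)*a^4/6 + sqrt(3)*a^3/9 - sqrt(3)*a^2/3 - 2*sqrt(3)*a/3


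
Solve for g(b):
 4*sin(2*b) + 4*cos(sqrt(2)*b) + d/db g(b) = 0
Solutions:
 g(b) = C1 - 2*sqrt(2)*sin(sqrt(2)*b) + 2*cos(2*b)


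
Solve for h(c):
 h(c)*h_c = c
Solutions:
 h(c) = -sqrt(C1 + c^2)
 h(c) = sqrt(C1 + c^2)


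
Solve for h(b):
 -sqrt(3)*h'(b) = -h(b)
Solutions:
 h(b) = C1*exp(sqrt(3)*b/3)


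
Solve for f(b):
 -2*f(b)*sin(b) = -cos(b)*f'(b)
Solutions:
 f(b) = C1/cos(b)^2


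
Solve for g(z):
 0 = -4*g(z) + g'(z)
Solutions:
 g(z) = C1*exp(4*z)


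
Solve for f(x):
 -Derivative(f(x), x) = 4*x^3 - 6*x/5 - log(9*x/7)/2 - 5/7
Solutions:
 f(x) = C1 - x^4 + 3*x^2/5 + x*log(x)/2 - x*log(7)/2 + 3*x/14 + x*log(3)


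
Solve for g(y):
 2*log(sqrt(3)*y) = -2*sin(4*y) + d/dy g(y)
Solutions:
 g(y) = C1 + 2*y*log(y) - 2*y + y*log(3) - cos(4*y)/2


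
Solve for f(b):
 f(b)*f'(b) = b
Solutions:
 f(b) = -sqrt(C1 + b^2)
 f(b) = sqrt(C1 + b^2)


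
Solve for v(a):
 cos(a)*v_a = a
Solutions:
 v(a) = C1 + Integral(a/cos(a), a)


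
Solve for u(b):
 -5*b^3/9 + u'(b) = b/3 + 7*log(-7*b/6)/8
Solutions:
 u(b) = C1 + 5*b^4/36 + b^2/6 + 7*b*log(-b)/8 + 7*b*(-log(6) - 1 + log(7))/8


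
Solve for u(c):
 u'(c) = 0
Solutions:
 u(c) = C1


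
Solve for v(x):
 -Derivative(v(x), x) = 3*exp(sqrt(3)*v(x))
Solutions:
 v(x) = sqrt(3)*(2*log(1/(C1 + 3*x)) - log(3))/6


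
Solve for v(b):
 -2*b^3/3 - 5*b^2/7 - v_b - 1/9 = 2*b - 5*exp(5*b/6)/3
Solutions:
 v(b) = C1 - b^4/6 - 5*b^3/21 - b^2 - b/9 + 2*exp(5*b/6)


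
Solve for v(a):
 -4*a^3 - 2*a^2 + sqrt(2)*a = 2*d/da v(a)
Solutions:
 v(a) = C1 - a^4/2 - a^3/3 + sqrt(2)*a^2/4


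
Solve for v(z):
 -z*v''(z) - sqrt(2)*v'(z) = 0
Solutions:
 v(z) = C1 + C2*z^(1 - sqrt(2))


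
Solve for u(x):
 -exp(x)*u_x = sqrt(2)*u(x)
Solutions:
 u(x) = C1*exp(sqrt(2)*exp(-x))


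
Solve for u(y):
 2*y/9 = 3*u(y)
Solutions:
 u(y) = 2*y/27


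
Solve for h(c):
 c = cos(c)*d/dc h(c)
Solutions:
 h(c) = C1 + Integral(c/cos(c), c)


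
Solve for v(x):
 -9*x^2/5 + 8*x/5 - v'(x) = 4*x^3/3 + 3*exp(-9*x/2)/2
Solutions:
 v(x) = C1 - x^4/3 - 3*x^3/5 + 4*x^2/5 + exp(-9*x/2)/3


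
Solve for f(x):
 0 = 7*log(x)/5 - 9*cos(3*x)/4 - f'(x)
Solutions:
 f(x) = C1 + 7*x*log(x)/5 - 7*x/5 - 3*sin(3*x)/4


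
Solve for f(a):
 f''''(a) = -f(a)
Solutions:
 f(a) = (C1*sin(sqrt(2)*a/2) + C2*cos(sqrt(2)*a/2))*exp(-sqrt(2)*a/2) + (C3*sin(sqrt(2)*a/2) + C4*cos(sqrt(2)*a/2))*exp(sqrt(2)*a/2)


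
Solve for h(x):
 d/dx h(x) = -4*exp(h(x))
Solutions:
 h(x) = log(1/(C1 + 4*x))


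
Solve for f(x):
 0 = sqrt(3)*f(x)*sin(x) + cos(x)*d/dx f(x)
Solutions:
 f(x) = C1*cos(x)^(sqrt(3))


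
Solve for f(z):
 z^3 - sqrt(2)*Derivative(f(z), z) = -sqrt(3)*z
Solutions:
 f(z) = C1 + sqrt(2)*z^4/8 + sqrt(6)*z^2/4


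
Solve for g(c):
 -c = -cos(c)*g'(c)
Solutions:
 g(c) = C1 + Integral(c/cos(c), c)


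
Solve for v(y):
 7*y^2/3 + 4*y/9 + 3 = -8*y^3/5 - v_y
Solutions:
 v(y) = C1 - 2*y^4/5 - 7*y^3/9 - 2*y^2/9 - 3*y


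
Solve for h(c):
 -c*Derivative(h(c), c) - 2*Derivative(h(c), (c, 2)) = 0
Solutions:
 h(c) = C1 + C2*erf(c/2)


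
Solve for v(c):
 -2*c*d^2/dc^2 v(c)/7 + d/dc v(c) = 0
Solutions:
 v(c) = C1 + C2*c^(9/2)


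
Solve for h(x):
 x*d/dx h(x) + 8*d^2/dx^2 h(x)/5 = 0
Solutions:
 h(x) = C1 + C2*erf(sqrt(5)*x/4)


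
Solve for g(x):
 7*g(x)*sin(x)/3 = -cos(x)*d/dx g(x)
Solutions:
 g(x) = C1*cos(x)^(7/3)


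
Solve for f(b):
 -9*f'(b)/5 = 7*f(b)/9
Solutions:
 f(b) = C1*exp(-35*b/81)


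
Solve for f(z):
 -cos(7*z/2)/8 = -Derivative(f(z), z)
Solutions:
 f(z) = C1 + sin(7*z/2)/28


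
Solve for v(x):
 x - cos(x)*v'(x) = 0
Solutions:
 v(x) = C1 + Integral(x/cos(x), x)


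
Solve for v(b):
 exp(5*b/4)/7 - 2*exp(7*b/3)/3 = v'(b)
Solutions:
 v(b) = C1 + 4*exp(5*b/4)/35 - 2*exp(7*b/3)/7


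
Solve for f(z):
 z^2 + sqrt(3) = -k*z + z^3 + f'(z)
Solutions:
 f(z) = C1 + k*z^2/2 - z^4/4 + z^3/3 + sqrt(3)*z


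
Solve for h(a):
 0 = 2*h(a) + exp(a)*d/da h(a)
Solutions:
 h(a) = C1*exp(2*exp(-a))


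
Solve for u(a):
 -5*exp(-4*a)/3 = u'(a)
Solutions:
 u(a) = C1 + 5*exp(-4*a)/12


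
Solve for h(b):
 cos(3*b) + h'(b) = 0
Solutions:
 h(b) = C1 - sin(3*b)/3


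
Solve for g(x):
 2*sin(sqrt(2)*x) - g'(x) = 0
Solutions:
 g(x) = C1 - sqrt(2)*cos(sqrt(2)*x)


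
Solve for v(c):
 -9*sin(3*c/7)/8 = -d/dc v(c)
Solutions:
 v(c) = C1 - 21*cos(3*c/7)/8


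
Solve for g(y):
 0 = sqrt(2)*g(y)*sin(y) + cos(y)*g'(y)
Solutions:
 g(y) = C1*cos(y)^(sqrt(2))


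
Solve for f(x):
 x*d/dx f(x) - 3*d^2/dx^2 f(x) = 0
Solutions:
 f(x) = C1 + C2*erfi(sqrt(6)*x/6)


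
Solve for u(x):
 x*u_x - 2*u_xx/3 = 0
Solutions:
 u(x) = C1 + C2*erfi(sqrt(3)*x/2)


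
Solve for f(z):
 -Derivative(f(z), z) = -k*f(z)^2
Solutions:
 f(z) = -1/(C1 + k*z)


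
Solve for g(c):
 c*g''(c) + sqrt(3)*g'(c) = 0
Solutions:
 g(c) = C1 + C2*c^(1 - sqrt(3))


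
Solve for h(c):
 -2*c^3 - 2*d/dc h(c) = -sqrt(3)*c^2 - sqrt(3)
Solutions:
 h(c) = C1 - c^4/4 + sqrt(3)*c^3/6 + sqrt(3)*c/2


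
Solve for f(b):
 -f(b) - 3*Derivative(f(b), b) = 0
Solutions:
 f(b) = C1*exp(-b/3)


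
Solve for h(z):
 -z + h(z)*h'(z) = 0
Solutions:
 h(z) = -sqrt(C1 + z^2)
 h(z) = sqrt(C1 + z^2)


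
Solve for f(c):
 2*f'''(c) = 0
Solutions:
 f(c) = C1 + C2*c + C3*c^2


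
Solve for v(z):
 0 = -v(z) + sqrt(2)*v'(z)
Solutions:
 v(z) = C1*exp(sqrt(2)*z/2)


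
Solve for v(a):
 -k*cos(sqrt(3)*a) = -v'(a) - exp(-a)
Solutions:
 v(a) = C1 + sqrt(3)*k*sin(sqrt(3)*a)/3 + exp(-a)


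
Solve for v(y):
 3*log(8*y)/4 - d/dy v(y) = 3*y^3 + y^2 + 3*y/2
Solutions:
 v(y) = C1 - 3*y^4/4 - y^3/3 - 3*y^2/4 + 3*y*log(y)/4 - 3*y/4 + 9*y*log(2)/4


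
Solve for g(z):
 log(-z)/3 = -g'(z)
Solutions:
 g(z) = C1 - z*log(-z)/3 + z/3


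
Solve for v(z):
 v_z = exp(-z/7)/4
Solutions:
 v(z) = C1 - 7*exp(-z/7)/4


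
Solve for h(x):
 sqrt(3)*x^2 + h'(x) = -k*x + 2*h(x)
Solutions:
 h(x) = C1*exp(2*x) + k*x/2 + k/4 + sqrt(3)*x^2/2 + sqrt(3)*x/2 + sqrt(3)/4


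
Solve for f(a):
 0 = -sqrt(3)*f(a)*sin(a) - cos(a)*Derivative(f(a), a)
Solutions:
 f(a) = C1*cos(a)^(sqrt(3))


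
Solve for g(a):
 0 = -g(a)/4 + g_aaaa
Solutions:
 g(a) = C1*exp(-sqrt(2)*a/2) + C2*exp(sqrt(2)*a/2) + C3*sin(sqrt(2)*a/2) + C4*cos(sqrt(2)*a/2)


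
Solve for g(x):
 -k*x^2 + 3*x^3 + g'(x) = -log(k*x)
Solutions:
 g(x) = C1 + k*x^3/3 - 3*x^4/4 - x*log(k*x) + x


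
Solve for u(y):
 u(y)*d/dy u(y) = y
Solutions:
 u(y) = -sqrt(C1 + y^2)
 u(y) = sqrt(C1 + y^2)


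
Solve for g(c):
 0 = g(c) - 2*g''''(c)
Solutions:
 g(c) = C1*exp(-2^(3/4)*c/2) + C2*exp(2^(3/4)*c/2) + C3*sin(2^(3/4)*c/2) + C4*cos(2^(3/4)*c/2)


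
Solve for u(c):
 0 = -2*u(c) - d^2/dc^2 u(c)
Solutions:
 u(c) = C1*sin(sqrt(2)*c) + C2*cos(sqrt(2)*c)


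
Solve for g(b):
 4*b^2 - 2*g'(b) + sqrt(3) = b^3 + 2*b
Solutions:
 g(b) = C1 - b^4/8 + 2*b^3/3 - b^2/2 + sqrt(3)*b/2


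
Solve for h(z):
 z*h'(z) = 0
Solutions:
 h(z) = C1


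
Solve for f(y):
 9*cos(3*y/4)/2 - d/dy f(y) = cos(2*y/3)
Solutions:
 f(y) = C1 - 3*sin(2*y/3)/2 + 6*sin(3*y/4)


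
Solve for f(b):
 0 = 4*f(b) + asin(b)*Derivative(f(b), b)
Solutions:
 f(b) = C1*exp(-4*Integral(1/asin(b), b))


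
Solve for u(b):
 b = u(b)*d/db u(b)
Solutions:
 u(b) = -sqrt(C1 + b^2)
 u(b) = sqrt(C1 + b^2)


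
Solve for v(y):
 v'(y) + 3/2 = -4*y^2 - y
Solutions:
 v(y) = C1 - 4*y^3/3 - y^2/2 - 3*y/2


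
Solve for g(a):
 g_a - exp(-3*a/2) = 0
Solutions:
 g(a) = C1 - 2*exp(-3*a/2)/3


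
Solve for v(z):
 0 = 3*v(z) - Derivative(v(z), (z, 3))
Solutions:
 v(z) = C3*exp(3^(1/3)*z) + (C1*sin(3^(5/6)*z/2) + C2*cos(3^(5/6)*z/2))*exp(-3^(1/3)*z/2)


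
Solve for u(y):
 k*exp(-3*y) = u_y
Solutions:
 u(y) = C1 - k*exp(-3*y)/3


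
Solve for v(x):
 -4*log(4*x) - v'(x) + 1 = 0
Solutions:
 v(x) = C1 - 4*x*log(x) - x*log(256) + 5*x


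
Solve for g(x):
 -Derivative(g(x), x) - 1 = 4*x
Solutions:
 g(x) = C1 - 2*x^2 - x


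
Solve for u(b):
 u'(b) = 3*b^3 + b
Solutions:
 u(b) = C1 + 3*b^4/4 + b^2/2


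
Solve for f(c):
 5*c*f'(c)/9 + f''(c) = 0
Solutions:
 f(c) = C1 + C2*erf(sqrt(10)*c/6)


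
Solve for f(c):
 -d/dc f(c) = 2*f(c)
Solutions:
 f(c) = C1*exp(-2*c)


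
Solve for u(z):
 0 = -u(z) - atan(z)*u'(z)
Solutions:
 u(z) = C1*exp(-Integral(1/atan(z), z))


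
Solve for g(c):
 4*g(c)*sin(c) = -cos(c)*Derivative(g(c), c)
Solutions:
 g(c) = C1*cos(c)^4


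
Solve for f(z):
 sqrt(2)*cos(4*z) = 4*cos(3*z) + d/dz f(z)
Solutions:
 f(z) = C1 - 4*sin(3*z)/3 + sqrt(2)*sin(4*z)/4


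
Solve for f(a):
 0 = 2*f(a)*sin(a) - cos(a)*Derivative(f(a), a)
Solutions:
 f(a) = C1/cos(a)^2


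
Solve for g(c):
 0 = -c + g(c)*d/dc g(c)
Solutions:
 g(c) = -sqrt(C1 + c^2)
 g(c) = sqrt(C1 + c^2)


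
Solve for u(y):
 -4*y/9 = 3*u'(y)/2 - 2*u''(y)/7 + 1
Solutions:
 u(y) = C1 + C2*exp(21*y/4) - 4*y^2/27 - 410*y/567


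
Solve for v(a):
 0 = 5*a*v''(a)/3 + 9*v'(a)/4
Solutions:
 v(a) = C1 + C2/a^(7/20)


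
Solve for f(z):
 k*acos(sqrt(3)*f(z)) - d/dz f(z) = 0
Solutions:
 Integral(1/acos(sqrt(3)*_y), (_y, f(z))) = C1 + k*z


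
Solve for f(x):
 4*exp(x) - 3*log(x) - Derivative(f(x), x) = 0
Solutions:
 f(x) = C1 - 3*x*log(x) + 3*x + 4*exp(x)


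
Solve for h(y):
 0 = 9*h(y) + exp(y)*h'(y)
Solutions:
 h(y) = C1*exp(9*exp(-y))


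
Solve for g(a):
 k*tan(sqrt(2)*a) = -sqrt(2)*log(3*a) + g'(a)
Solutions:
 g(a) = C1 + sqrt(2)*a*(log(a) - 1) + sqrt(2)*a*log(3) - sqrt(2)*k*log(cos(sqrt(2)*a))/2


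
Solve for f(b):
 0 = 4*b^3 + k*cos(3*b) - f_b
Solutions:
 f(b) = C1 + b^4 + k*sin(3*b)/3


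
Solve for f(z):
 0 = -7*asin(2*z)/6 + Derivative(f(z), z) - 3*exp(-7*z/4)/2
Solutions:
 f(z) = C1 + 7*z*asin(2*z)/6 + 7*sqrt(1 - 4*z^2)/12 - 6*exp(-7*z/4)/7


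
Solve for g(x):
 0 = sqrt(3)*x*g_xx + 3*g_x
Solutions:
 g(x) = C1 + C2*x^(1 - sqrt(3))


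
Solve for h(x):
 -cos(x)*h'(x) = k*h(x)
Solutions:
 h(x) = C1*exp(k*(log(sin(x) - 1) - log(sin(x) + 1))/2)


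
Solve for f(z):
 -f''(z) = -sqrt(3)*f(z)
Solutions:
 f(z) = C1*exp(-3^(1/4)*z) + C2*exp(3^(1/4)*z)


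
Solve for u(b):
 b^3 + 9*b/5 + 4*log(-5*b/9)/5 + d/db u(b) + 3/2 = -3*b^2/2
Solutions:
 u(b) = C1 - b^4/4 - b^3/2 - 9*b^2/10 - 4*b*log(-b)/5 + b*(-8*log(5) - 7 + 16*log(3))/10


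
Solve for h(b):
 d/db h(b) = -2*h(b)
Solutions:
 h(b) = C1*exp(-2*b)


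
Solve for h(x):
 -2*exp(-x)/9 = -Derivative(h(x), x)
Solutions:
 h(x) = C1 - 2*exp(-x)/9


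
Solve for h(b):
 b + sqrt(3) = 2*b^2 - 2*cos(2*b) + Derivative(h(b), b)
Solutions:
 h(b) = C1 - 2*b^3/3 + b^2/2 + sqrt(3)*b + sin(2*b)
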